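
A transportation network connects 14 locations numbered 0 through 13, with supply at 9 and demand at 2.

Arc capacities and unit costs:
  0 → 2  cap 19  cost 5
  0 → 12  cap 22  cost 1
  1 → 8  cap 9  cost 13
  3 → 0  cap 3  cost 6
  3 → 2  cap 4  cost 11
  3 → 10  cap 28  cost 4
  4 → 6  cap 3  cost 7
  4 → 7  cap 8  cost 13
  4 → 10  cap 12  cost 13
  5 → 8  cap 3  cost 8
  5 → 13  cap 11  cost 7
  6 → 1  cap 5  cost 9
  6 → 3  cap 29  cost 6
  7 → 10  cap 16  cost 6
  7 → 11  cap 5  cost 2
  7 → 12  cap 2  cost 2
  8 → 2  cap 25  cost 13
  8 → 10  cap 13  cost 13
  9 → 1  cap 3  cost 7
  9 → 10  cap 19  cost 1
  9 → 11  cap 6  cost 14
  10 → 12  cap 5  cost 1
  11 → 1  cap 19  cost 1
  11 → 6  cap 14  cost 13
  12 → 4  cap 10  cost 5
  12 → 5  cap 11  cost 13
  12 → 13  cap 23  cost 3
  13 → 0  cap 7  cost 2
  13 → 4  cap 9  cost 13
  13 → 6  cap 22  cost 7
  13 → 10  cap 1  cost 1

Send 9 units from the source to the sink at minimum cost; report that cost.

Minimum cost for 9 units: 200

shortest-cost path #1: 9→10→12→13→0→2 push 5 @ unit cost 12 (adds 60)
shortest-cost path #2: 9→1→8→2 push 3 @ unit cost 33 (adds 99)
shortest-cost path #3: 9→11→1→8→2 push 1 @ unit cost 41 (adds 41)
total cost = 200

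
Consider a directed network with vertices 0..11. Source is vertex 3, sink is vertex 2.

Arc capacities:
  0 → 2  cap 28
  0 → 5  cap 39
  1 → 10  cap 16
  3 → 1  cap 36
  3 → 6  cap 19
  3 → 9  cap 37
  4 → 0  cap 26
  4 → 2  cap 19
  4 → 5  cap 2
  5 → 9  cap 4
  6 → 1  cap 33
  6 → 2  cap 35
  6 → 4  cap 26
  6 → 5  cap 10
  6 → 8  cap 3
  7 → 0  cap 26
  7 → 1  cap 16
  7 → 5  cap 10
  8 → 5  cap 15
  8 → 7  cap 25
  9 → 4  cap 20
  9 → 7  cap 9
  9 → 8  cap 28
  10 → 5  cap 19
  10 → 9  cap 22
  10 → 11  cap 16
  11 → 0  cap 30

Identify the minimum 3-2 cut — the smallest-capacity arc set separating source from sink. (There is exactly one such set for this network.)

augment #1: 3→6→2 push 19
augment #2: 3→9→4→2 push 19
augment #3: 3→9→4→0→2 push 1
augment #4: 3→9→7→0→2 push 9
augment #5: 3→1→10→11→0→2 push 16
augment #6: 3→9→8→7→0→2 push 2
max flow = 66; residual-reachable set from 3 gives S-side
cut edges (S→T): {(0,2), (3,6), (4,2)} total cap 66

Min-cut arcs: {(0,2), (3,6), (4,2)} (total capacity 66)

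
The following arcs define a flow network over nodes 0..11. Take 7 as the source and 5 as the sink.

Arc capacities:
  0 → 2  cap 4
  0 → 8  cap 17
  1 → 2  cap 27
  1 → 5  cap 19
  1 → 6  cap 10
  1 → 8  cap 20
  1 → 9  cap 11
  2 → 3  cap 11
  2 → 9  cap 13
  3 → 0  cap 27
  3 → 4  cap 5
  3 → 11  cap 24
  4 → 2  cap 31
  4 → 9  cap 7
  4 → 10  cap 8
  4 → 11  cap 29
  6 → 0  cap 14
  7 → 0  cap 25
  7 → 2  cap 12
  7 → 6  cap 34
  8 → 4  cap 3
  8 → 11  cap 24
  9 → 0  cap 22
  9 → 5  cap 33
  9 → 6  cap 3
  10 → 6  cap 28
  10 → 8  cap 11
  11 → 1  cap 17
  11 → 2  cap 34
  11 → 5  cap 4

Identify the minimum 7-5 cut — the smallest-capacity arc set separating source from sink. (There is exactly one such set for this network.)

augment #1: 7→2→9→5 push 12
augment #2: 7→0→2→9→5 push 1
augment #3: 7→0→8→11→5 push 4
augment #4: 7→0→8→4→9→5 push 3
augment #5: 7→0→8→11→1→5 push 10
augment #6: 7→0→2→3→4→9→5 push 3
max flow = 33; residual-reachable set from 7 gives S-side
cut edges (S→T): {(0,2), (0,8), (7,2)} total cap 33

Min-cut arcs: {(0,2), (0,8), (7,2)} (total capacity 33)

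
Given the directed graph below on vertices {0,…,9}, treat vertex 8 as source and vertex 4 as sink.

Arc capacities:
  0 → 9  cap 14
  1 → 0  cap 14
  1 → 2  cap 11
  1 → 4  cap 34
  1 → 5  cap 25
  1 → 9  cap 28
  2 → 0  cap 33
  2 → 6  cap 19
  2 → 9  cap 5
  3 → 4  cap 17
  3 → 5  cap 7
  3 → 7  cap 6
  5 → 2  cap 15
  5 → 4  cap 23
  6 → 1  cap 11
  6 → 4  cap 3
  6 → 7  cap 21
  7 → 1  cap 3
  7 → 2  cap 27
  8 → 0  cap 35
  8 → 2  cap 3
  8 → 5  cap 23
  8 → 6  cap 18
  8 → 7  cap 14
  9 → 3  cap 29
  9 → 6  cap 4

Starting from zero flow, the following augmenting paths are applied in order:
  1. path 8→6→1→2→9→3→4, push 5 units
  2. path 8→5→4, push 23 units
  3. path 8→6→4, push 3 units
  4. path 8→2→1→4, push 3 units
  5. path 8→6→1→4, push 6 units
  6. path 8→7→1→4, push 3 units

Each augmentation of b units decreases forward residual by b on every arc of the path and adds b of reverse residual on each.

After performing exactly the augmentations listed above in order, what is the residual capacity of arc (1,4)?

after path 1 (8→6→1→2→9→3→4, push 5): res(1,4)=34
after path 2 (8→5→4, push 23): res(1,4)=34
after path 3 (8→6→4, push 3): res(1,4)=34
after path 4 (8→2→1→4, push 3): res(1,4)=31
after path 5 (8→6→1→4, push 6): res(1,4)=25
after path 6 (8→7→1→4, push 3): res(1,4)=22

Residual capacity of (1,4): 22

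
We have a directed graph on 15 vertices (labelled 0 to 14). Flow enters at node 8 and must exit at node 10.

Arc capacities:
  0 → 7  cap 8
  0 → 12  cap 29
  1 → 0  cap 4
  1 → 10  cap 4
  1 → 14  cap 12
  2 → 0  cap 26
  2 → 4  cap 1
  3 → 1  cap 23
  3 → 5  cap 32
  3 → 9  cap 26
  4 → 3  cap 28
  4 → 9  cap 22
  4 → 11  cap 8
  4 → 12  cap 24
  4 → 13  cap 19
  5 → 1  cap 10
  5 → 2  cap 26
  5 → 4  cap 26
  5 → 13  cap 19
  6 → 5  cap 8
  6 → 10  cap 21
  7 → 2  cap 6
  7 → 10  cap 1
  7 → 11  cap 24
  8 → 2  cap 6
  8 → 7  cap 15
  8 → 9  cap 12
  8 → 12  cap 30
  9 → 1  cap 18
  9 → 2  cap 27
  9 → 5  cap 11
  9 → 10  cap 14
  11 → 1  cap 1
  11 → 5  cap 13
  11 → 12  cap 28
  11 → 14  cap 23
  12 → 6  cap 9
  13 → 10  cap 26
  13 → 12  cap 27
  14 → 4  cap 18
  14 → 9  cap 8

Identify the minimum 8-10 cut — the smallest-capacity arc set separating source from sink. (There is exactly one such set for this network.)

Min-cut arcs: {(8,2), (8,7), (8,9), (12,6)} (total capacity 42)

augment #1: 8→7→10 push 1
augment #2: 8→9→10 push 12
augment #3: 8→12→6→10 push 9
augment #4: 8→2→4→9→10 push 1
augment #5: 8→7→11→1→10 push 1
augment #6: 8→7→11→5→1→10 push 3
augment #7: 8→7→11→5→13→10 push 10
augment #8: 8→2→0→7→11→14→9→10 push 1
augment #9: 8→2→0→7→11→14→4→13→10 push 4
max flow = 42; residual-reachable set from 8 gives S-side
cut edges (S→T): {(8,2), (8,7), (8,9), (12,6)} total cap 42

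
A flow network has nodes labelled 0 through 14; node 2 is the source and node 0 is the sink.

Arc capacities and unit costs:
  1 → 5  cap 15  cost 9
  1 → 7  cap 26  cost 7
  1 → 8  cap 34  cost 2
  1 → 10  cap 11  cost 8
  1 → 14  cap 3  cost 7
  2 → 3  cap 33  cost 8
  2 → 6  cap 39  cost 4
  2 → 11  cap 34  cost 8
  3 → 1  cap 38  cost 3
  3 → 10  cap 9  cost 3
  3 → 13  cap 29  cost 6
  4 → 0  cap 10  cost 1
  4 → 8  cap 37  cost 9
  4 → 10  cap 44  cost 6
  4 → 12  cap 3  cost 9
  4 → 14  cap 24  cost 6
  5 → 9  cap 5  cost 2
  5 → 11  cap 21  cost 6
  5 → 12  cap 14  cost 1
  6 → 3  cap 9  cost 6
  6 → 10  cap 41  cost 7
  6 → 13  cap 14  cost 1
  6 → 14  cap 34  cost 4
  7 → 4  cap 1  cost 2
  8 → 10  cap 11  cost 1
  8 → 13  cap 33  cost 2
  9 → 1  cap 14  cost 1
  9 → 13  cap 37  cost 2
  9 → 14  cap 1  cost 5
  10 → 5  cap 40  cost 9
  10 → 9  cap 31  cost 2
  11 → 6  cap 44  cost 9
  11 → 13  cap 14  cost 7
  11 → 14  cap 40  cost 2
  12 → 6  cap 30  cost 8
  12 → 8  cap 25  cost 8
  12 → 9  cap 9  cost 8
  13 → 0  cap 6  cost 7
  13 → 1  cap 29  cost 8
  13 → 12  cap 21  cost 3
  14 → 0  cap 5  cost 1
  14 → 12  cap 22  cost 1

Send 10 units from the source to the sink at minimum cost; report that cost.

shortest-cost path #1: 2→6→14→0 push 5 @ unit cost 9 (adds 45)
shortest-cost path #2: 2→6→13→0 push 5 @ unit cost 12 (adds 60)
total cost = 105

Minimum cost for 10 units: 105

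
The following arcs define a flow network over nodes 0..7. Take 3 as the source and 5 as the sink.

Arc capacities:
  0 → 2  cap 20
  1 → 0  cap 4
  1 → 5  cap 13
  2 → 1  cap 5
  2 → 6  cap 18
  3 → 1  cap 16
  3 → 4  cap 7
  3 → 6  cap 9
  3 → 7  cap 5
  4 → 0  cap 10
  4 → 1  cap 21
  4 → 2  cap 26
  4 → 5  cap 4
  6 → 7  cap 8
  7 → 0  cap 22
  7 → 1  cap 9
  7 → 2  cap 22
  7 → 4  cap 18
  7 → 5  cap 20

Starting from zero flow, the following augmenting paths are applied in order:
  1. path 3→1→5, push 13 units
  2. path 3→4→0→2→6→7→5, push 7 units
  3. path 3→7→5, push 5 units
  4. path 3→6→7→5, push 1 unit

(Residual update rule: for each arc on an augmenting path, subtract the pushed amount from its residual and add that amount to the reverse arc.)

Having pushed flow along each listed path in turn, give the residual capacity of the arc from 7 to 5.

after path 1 (3→1→5, push 13): res(7,5)=20
after path 2 (3→4→0→2→6→7→5, push 7): res(7,5)=13
after path 3 (3→7→5, push 5): res(7,5)=8
after path 4 (3→6→7→5, push 1): res(7,5)=7

Residual capacity of (7,5): 7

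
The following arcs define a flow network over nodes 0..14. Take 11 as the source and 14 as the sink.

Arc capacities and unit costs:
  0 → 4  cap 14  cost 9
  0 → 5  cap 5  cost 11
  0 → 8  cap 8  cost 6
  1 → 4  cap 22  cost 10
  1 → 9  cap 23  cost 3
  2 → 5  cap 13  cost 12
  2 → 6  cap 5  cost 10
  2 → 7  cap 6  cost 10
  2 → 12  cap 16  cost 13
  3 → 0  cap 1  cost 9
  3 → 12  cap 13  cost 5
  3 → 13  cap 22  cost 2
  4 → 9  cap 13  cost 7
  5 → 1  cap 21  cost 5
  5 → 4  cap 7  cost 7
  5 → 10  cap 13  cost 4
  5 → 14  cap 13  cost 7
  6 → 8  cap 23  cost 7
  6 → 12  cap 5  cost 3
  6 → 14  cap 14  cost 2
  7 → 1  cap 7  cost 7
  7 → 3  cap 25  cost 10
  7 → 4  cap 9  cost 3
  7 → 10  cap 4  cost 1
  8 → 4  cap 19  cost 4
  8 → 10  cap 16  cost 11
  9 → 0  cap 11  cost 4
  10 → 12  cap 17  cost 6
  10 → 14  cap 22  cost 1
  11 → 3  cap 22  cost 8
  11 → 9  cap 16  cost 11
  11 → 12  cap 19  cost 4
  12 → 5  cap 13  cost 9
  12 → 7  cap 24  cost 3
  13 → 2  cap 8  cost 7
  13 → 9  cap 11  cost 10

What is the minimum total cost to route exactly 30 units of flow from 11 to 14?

shortest-cost path #1: 11→12→7→10→14 push 4 @ unit cost 9 (adds 36)
shortest-cost path #2: 11→12→5→10→14 push 13 @ unit cost 18 (adds 234)
shortest-cost path #3: 11→3→13→2→6→14 push 5 @ unit cost 29 (adds 145)
shortest-cost path #4: 11→9→0→5→14 push 5 @ unit cost 33 (adds 165)
shortest-cost path #5: 11→9→0→8→10→14 push 3 @ unit cost 33 (adds 99)
total cost = 679

Minimum cost for 30 units: 679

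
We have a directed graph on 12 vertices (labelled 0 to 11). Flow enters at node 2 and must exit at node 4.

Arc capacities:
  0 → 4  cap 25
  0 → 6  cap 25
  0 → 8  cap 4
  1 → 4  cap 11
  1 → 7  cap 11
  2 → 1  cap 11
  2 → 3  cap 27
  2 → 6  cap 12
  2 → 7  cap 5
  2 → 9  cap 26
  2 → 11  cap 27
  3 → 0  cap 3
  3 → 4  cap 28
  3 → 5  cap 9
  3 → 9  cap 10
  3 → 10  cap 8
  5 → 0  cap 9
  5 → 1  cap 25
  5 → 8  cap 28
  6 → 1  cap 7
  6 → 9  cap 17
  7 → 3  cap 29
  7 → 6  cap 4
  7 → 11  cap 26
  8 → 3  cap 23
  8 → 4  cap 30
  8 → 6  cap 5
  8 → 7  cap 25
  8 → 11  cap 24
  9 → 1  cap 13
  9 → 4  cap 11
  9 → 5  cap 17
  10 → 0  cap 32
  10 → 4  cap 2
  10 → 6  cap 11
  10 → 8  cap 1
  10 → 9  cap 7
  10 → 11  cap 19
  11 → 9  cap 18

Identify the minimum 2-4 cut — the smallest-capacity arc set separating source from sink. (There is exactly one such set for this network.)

Min-cut arcs: {(1,4), (1,7), (2,3), (2,7), (9,4), (9,5)} (total capacity 82)

augment #1: 2→1→4 push 11
augment #2: 2→3→4 push 27
augment #3: 2→9→4 push 11
augment #4: 2→7→3→4 push 1
augment #5: 2→7→3→0→4 push 3
augment #6: 2→7→3→10→4 push 1
augment #7: 2→9→5→0→4 push 9
augment #8: 2→9→5→8→4 push 6
augment #9: 2→6→9→5→8→4 push 2
augment #10: 2→6→1→7→3→10→4 push 1
augment #11: 2→6→1→7→3→5→8→4 push 6
augment #12: 2→6→9→1→7→3→5→8→4 push 3
augment #13: 2→11→9→1→7→3→10→0→4 push 1
max flow = 82; residual-reachable set from 2 gives S-side
cut edges (S→T): {(1,4), (1,7), (2,3), (2,7), (9,4), (9,5)} total cap 82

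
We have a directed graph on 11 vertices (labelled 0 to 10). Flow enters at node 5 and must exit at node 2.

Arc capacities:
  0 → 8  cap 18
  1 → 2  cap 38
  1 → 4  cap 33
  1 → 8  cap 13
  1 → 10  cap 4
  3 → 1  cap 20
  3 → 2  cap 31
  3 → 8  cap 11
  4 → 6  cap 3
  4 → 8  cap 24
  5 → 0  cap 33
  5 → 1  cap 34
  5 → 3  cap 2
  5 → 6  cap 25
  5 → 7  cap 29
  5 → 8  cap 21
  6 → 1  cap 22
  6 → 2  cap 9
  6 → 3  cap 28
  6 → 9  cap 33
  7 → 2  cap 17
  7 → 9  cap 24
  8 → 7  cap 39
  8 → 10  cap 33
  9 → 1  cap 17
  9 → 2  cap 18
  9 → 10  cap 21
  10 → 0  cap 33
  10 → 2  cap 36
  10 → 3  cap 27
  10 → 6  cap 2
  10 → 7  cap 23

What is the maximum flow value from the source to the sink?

augment #1: 5→1→2 bottleneck 34, total now 34
augment #2: 5→3→2 bottleneck 2, total now 36
augment #3: 5→6→2 bottleneck 9, total now 45
augment #4: 5→7→2 bottleneck 17, total now 62
augment #5: 5→6→1→2 bottleneck 4, total now 66
augment #6: 5→6→3→2 bottleneck 12, total now 78
augment #7: 5→7→9→2 bottleneck 12, total now 90
augment #8: 5→8→10→2 bottleneck 21, total now 111
augment #9: 5→0→8→10→2 bottleneck 12, total now 123
augment #10: 5→0→8→7→9→2 bottleneck 6, total now 129

Maximum flow value: 129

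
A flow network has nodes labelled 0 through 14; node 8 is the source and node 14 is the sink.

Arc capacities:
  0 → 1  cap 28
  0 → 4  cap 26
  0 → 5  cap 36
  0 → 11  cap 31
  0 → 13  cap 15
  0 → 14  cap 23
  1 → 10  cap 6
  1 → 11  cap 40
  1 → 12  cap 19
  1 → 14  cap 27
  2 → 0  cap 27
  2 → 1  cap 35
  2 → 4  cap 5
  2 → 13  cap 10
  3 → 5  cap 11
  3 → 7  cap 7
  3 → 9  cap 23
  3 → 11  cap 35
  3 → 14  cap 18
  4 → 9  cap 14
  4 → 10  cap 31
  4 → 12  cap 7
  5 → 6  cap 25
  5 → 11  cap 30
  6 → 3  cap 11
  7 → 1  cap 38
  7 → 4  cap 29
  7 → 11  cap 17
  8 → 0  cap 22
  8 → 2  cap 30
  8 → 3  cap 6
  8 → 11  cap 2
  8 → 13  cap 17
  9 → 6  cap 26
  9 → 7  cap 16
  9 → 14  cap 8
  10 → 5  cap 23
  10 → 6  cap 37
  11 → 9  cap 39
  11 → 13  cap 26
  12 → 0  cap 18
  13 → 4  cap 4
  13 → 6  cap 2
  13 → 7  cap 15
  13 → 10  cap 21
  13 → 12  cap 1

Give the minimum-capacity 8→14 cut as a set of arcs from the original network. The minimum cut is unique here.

augment #1: 8→0→14 push 22
augment #2: 8→3→14 push 6
augment #3: 8→2→0→14 push 1
augment #4: 8→2→1→14 push 27
augment #5: 8→11→9→14 push 2
augment #6: 8→2→4→9→14 push 2
augment #7: 8→13→4→9→14 push 4
augment #8: 8→13→6→3→14 push 2
augment #9: 8→13→10→6→3→14 push 9
max flow = 75; residual-reachable set from 8 gives S-side
cut edges (S→T): {(0,14), (1,14), (6,3), (8,3), (9,14)} total cap 75

Min-cut arcs: {(0,14), (1,14), (6,3), (8,3), (9,14)} (total capacity 75)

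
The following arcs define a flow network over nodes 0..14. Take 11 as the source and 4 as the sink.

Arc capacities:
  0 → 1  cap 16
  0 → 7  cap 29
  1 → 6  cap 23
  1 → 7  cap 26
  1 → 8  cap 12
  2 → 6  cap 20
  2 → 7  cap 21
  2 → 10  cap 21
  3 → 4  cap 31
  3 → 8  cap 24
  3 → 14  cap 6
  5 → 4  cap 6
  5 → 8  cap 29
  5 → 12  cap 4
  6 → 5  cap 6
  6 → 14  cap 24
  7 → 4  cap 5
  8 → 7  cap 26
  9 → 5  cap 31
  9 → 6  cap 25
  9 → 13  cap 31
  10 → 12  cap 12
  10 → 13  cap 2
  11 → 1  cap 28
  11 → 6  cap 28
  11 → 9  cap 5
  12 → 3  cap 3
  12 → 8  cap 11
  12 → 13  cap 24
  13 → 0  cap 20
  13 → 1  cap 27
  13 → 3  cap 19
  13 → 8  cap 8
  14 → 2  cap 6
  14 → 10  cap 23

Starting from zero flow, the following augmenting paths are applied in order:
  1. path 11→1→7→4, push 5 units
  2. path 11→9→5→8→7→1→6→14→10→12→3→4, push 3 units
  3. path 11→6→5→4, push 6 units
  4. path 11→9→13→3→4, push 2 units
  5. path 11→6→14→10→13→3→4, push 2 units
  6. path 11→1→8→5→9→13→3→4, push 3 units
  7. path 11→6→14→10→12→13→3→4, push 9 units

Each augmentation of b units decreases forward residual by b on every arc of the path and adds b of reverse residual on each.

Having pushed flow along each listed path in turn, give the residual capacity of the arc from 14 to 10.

after path 1 (11→1→7→4, push 5): res(14,10)=23
after path 2 (11→9→5→8→7→1→6→14→10→12→3→4, push 3): res(14,10)=20
after path 3 (11→6→5→4, push 6): res(14,10)=20
after path 4 (11→9→13→3→4, push 2): res(14,10)=20
after path 5 (11→6→14→10→13→3→4, push 2): res(14,10)=18
after path 6 (11→1→8→5→9→13→3→4, push 3): res(14,10)=18
after path 7 (11→6→14→10→12→13→3→4, push 9): res(14,10)=9

Residual capacity of (14,10): 9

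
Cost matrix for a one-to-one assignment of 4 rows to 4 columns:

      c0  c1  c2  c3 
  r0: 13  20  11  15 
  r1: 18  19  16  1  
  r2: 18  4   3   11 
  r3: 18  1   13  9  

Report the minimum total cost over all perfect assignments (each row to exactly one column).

optimal assignment: row0→col0 (cost 13), row1→col3 (cost 1), row2→col2 (cost 3), row3→col1 (cost 1)
total = 13 + 1 + 3 + 1 = 18

Minimum assignment cost: 18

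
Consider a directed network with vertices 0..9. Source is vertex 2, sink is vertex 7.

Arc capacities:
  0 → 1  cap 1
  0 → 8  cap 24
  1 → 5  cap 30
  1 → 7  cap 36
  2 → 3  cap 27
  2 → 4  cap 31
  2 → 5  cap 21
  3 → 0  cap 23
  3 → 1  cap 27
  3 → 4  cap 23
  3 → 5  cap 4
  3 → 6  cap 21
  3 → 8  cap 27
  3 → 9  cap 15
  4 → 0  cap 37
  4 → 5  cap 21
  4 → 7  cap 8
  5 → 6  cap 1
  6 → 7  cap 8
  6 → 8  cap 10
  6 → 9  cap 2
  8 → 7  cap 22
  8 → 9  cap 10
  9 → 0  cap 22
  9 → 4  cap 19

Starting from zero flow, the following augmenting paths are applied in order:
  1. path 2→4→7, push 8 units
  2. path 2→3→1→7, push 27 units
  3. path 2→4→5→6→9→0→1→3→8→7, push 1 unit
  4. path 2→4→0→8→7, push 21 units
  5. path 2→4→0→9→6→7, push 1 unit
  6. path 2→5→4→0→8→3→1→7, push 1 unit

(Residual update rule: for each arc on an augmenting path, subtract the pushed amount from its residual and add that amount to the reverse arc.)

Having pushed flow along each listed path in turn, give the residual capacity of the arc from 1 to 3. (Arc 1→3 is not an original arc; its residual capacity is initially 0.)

Residual capacity of (1,3): 27

after path 1 (2→4→7, push 8): res(1,3)=0
after path 2 (2→3→1→7, push 27): res(1,3)=27
after path 3 (2→4→5→6→9→0→1→3→8→7, push 1): res(1,3)=26
after path 4 (2→4→0→8→7, push 21): res(1,3)=26
after path 5 (2→4→0→9→6→7, push 1): res(1,3)=26
after path 6 (2→5→4→0→8→3→1→7, push 1): res(1,3)=27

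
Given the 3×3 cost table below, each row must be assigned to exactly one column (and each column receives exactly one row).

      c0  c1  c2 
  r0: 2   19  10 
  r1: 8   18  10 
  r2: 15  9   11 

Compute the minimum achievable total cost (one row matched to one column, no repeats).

Minimum assignment cost: 21

optimal assignment: row0→col0 (cost 2), row1→col2 (cost 10), row2→col1 (cost 9)
total = 2 + 10 + 9 = 21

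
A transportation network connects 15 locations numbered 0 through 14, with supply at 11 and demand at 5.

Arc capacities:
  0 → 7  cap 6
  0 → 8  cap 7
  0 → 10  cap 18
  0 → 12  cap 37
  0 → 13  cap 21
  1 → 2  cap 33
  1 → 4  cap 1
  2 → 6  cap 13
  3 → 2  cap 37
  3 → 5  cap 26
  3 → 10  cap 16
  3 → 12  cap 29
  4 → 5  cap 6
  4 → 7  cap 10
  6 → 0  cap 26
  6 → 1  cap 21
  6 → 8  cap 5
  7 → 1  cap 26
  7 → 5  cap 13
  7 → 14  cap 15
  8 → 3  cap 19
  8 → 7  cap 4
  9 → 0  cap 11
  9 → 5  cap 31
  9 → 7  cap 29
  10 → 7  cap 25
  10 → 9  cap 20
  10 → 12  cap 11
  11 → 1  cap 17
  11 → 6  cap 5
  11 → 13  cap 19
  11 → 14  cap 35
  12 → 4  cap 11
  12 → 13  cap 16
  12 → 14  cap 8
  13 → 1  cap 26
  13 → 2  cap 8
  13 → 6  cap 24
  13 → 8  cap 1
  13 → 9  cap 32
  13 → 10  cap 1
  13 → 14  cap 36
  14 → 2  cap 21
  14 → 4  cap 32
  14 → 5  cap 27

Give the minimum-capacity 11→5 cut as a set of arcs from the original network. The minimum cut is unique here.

augment #1: 11→14→5 push 27
augment #2: 11→1→4→5 push 1
augment #3: 11→13→9→5 push 19
augment #4: 11→14→4→5 push 5
augment #5: 11→6→0→7→5 push 5
augment #6: 11→14→4→7→5 push 3
augment #7: 11→1→2→6→0→7→5 push 1
augment #8: 11→1→2→6→8→3→5 push 5
augment #9: 11→1→2→6→0→8→3→5 push 7
max flow = 73; residual-reachable set from 11 gives S-side
cut edges (S→T): {(1,4), (2,6), (11,6), (11,13), (11,14)} total cap 73

Min-cut arcs: {(1,4), (2,6), (11,6), (11,13), (11,14)} (total capacity 73)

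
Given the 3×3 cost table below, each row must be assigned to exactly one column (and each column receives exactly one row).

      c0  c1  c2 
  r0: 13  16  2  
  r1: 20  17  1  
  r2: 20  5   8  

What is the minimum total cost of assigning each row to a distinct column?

optimal assignment: row0→col0 (cost 13), row1→col2 (cost 1), row2→col1 (cost 5)
total = 13 + 1 + 5 = 19

Minimum assignment cost: 19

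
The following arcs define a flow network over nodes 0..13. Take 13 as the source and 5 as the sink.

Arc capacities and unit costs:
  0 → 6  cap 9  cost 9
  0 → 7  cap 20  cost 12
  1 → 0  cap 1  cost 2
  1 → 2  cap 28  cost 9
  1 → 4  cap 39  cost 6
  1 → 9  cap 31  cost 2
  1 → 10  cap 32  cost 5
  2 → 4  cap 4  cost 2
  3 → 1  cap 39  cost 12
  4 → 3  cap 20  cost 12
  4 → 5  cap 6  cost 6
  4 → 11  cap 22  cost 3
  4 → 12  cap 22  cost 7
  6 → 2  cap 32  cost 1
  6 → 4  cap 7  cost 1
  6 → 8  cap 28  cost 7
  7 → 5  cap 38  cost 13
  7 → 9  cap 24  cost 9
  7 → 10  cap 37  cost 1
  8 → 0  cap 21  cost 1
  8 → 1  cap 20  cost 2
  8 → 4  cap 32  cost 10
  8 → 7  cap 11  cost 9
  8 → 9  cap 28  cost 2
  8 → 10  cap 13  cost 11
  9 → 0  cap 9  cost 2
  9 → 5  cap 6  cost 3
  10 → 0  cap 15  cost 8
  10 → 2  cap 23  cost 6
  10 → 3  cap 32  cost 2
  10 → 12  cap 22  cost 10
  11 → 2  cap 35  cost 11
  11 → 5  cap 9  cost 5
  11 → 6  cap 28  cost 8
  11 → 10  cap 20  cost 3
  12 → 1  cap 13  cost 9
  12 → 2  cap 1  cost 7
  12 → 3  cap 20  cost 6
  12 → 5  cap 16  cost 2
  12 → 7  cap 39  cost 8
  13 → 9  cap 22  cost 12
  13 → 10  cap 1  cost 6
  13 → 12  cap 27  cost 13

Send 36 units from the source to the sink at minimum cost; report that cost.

shortest-cost path #1: 13→9→5 push 6 @ unit cost 15 (adds 90)
shortest-cost path #2: 13→12→5 push 16 @ unit cost 15 (adds 240)
shortest-cost path #3: 13→10→2→4→5 push 1 @ unit cost 20 (adds 20)
shortest-cost path #4: 13→12→2→4→5 push 1 @ unit cost 28 (adds 28)
shortest-cost path #5: 13→9→0→6→4→5 push 4 @ unit cost 30 (adds 120)
shortest-cost path #6: 13→9→0→6→4→11→5 push 3 @ unit cost 32 (adds 96)
shortest-cost path #7: 13→12→7→5 push 5 @ unit cost 34 (adds 170)
total cost = 764

Minimum cost for 36 units: 764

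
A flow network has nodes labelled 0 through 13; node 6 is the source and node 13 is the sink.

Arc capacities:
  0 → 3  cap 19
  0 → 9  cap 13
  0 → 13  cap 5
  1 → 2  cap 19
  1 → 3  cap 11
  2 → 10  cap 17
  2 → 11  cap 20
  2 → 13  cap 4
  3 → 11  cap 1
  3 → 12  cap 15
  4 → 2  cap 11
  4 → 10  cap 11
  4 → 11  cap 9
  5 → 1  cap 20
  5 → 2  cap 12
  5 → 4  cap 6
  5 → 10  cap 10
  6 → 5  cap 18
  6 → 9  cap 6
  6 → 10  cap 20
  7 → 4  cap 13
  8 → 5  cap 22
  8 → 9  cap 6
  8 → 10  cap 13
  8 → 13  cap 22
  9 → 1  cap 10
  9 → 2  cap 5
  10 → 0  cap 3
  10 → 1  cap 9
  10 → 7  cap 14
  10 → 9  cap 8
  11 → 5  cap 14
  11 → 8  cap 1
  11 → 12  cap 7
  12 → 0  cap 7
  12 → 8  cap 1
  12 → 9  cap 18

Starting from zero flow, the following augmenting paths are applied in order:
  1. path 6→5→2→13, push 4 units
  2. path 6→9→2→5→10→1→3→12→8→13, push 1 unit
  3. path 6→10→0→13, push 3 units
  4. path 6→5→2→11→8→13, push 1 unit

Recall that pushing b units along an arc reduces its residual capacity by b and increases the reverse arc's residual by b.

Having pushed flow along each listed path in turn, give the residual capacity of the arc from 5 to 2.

after path 1 (6→5→2→13, push 4): res(5,2)=8
after path 2 (6→9→2→5→10→1→3→12→8→13, push 1): res(5,2)=9
after path 3 (6→10→0→13, push 3): res(5,2)=9
after path 4 (6→5→2→11→8→13, push 1): res(5,2)=8

Residual capacity of (5,2): 8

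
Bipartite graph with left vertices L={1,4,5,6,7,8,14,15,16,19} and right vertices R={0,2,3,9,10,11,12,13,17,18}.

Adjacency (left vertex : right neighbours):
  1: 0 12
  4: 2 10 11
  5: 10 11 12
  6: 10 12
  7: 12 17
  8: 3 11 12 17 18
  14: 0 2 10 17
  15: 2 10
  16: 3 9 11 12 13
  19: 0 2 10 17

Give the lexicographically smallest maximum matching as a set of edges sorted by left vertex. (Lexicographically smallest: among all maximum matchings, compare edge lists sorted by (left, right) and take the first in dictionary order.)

Lex-smallest maximum matching: {(1,0), (4,2), (5,11), (6,10), (7,12), (8,3), (14,17), (16,9)}

|M| = 8 (so the lex-smallest maximum matching has 8 edges)
process left vertices in ascending order; for each, take the smallest-labelled available neighbour that still permits 8 edges overall, or leave it unmatched if none does
lex-smallest matching: {1-0, 4-2, 5-11, 6-10, 7-12, 8-3, 14-17, 16-9}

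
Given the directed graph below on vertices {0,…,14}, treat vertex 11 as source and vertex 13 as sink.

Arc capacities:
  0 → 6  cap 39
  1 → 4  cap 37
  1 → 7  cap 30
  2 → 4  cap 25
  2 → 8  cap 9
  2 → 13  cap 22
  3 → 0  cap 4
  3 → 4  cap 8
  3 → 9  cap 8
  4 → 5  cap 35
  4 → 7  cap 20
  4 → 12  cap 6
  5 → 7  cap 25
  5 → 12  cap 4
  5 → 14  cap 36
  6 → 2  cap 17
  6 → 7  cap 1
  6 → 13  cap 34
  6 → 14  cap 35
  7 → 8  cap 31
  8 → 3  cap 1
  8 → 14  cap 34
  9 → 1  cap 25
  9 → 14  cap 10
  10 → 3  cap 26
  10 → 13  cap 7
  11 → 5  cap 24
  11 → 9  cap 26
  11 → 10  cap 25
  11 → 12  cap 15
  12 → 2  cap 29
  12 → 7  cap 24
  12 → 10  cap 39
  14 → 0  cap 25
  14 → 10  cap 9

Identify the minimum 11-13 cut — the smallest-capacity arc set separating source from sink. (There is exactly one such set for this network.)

augment #1: 11→10→13 push 7
augment #2: 11→12→2→13 push 15
augment #3: 11→5→12→2→13 push 4
augment #4: 11→5→14→0→6→13 push 20
augment #5: 11→9→14→0→6→13 push 5
augment #6: 11→10→3→0→6→13 push 4
augment #7: 11→9→1→4→12→2→13 push 3
max flow = 58; residual-reachable set from 11 gives S-side
cut edges (S→T): {(2,13), (3,0), (10,13), (14,0)} total cap 58

Min-cut arcs: {(2,13), (3,0), (10,13), (14,0)} (total capacity 58)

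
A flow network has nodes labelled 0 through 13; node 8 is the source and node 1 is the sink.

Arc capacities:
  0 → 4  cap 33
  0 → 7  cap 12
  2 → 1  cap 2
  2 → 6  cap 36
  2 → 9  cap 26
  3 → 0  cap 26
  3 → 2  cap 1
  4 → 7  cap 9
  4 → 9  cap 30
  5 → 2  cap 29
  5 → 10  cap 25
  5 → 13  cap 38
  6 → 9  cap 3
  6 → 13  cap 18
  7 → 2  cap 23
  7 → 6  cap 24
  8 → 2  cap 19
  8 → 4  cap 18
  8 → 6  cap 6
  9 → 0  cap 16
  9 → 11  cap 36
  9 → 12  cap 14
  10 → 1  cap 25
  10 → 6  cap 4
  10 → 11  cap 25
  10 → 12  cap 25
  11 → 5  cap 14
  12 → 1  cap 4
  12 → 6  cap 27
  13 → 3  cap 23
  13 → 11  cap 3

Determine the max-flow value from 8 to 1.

augment #1: 8→2→1 bottleneck 2, total now 2
augment #2: 8→2→9→12→1 bottleneck 4, total now 6
augment #3: 8→2→9→11→5→10→1 bottleneck 13, total now 19
augment #4: 8→4→9→11→5→10→1 bottleneck 1, total now 20

Maximum flow value: 20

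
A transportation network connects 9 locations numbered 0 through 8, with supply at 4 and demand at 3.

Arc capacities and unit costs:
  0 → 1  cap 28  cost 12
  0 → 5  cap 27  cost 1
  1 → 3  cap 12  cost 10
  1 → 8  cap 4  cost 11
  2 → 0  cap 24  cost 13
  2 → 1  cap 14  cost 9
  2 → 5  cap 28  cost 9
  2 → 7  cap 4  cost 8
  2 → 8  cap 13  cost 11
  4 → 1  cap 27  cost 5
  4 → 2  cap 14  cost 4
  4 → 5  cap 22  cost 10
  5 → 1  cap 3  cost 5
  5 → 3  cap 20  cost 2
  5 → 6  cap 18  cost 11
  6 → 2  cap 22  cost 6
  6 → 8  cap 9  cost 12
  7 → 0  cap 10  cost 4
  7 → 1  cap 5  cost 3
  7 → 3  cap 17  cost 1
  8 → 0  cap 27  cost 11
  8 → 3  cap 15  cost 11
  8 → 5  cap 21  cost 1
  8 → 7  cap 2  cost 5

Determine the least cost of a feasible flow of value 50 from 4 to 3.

shortest-cost path #1: 4→5→3 push 20 @ unit cost 12 (adds 240)
shortest-cost path #2: 4→2→7→3 push 4 @ unit cost 13 (adds 52)
shortest-cost path #3: 4→1→3 push 12 @ unit cost 15 (adds 180)
shortest-cost path #4: 4→2→8→7→3 push 2 @ unit cost 21 (adds 42)
shortest-cost path #5: 4→2→8→3 push 8 @ unit cost 26 (adds 208)
shortest-cost path #6: 4→1→8→3 push 4 @ unit cost 27 (adds 108)
total cost = 830

Minimum cost for 50 units: 830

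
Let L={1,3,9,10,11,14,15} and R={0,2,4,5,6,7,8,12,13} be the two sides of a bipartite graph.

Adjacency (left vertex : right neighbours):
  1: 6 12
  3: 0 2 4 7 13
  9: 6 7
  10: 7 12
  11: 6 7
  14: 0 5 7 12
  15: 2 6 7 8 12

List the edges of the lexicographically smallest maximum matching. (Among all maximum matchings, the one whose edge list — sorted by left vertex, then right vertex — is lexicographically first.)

|M| = 6 (so the lex-smallest maximum matching has 6 edges)
process left vertices in ascending order; for each, take the smallest-labelled available neighbour that still permits 6 edges overall, or leave it unmatched if none does
lex-smallest matching: {1-6, 3-0, 9-7, 10-12, 14-5, 15-2}

Lex-smallest maximum matching: {(1,6), (3,0), (9,7), (10,12), (14,5), (15,2)}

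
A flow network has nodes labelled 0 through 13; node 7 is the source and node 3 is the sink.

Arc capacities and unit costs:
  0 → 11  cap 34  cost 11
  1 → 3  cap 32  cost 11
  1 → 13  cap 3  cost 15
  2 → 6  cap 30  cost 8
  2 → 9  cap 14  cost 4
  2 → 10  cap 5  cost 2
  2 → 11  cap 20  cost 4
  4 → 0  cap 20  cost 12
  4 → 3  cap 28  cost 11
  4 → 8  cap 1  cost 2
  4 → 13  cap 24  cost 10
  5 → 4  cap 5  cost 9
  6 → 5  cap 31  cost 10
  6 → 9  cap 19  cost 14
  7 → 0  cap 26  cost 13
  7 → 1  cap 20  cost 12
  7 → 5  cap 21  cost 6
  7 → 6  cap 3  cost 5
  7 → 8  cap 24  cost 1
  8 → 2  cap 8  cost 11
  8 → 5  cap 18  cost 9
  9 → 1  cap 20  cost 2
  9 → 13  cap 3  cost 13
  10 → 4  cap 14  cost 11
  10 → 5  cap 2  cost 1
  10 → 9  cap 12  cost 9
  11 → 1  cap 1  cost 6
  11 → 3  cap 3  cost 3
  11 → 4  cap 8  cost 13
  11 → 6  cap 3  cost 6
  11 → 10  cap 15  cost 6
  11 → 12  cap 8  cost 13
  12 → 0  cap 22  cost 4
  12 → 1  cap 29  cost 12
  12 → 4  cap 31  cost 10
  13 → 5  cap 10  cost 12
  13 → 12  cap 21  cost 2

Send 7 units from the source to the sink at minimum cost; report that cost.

Minimum cost for 7 units: 149

shortest-cost path #1: 7→8→2→11→3 push 3 @ unit cost 19 (adds 57)
shortest-cost path #2: 7→1→3 push 4 @ unit cost 23 (adds 92)
total cost = 149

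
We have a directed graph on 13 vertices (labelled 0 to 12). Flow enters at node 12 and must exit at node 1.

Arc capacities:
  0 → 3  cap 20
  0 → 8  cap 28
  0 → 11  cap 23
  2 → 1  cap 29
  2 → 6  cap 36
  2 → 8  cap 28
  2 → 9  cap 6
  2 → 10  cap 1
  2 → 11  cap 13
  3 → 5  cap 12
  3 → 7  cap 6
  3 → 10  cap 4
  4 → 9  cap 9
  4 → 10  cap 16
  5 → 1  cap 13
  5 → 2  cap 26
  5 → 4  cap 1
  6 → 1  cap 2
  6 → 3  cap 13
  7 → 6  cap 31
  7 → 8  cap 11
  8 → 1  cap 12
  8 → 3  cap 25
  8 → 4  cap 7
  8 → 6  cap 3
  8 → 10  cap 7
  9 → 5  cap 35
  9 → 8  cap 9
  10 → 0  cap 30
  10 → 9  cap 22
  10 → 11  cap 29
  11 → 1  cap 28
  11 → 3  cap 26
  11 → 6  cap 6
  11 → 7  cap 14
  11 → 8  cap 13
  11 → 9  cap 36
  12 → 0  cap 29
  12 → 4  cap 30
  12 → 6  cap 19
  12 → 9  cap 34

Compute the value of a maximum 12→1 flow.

augment #1: 12→6→1 bottleneck 2, total now 2
augment #2: 12→0→8→1 bottleneck 12, total now 14
augment #3: 12→0→11→1 bottleneck 17, total now 31
augment #4: 12→9→5→1 bottleneck 13, total now 44
augment #5: 12→4→10→11→1 bottleneck 11, total now 55
augment #6: 12→9→5→2→1 bottleneck 21, total now 76
augment #7: 12→4→9→5→2→1 bottleneck 1, total now 77
augment #8: 12→6→3→5→2→1 bottleneck 4, total now 81

Maximum flow value: 81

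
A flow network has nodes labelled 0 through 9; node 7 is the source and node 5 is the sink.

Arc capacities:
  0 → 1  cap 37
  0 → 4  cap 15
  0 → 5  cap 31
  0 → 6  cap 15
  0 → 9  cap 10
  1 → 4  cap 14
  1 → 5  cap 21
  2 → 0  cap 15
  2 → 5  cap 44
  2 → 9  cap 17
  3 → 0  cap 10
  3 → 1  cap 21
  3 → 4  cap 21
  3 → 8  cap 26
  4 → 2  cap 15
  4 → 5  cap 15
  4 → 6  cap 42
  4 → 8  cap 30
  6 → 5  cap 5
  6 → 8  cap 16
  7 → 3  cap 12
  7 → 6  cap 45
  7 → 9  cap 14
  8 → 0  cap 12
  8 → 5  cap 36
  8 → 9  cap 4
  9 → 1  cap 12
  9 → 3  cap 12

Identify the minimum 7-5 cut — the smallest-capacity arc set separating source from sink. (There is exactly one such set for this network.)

Min-cut arcs: {(6,5), (6,8), (7,3), (7,9)} (total capacity 47)

augment #1: 7→6→5 push 5
augment #2: 7→3→0→5 push 10
augment #3: 7→3→1→5 push 2
augment #4: 7→6→8→5 push 16
augment #5: 7→9→1→5 push 12
augment #6: 7→9→3→1→5 push 2
max flow = 47; residual-reachable set from 7 gives S-side
cut edges (S→T): {(6,5), (6,8), (7,3), (7,9)} total cap 47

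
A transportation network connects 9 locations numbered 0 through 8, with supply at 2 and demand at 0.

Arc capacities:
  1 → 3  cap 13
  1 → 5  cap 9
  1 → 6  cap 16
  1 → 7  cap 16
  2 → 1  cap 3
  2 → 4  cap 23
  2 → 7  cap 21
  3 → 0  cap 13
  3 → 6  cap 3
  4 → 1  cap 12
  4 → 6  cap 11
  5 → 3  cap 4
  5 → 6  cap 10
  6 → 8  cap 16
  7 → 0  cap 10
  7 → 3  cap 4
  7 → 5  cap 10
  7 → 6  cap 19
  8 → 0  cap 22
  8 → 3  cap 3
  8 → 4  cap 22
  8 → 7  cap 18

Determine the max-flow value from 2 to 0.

Maximum flow value: 39

augment #1: 2→7→0 bottleneck 10, total now 10
augment #2: 2→1→3→0 bottleneck 3, total now 13
augment #3: 2→7→3→0 bottleneck 4, total now 17
augment #4: 2→4→1→3→0 bottleneck 6, total now 23
augment #5: 2→4→6→8→0 bottleneck 11, total now 34
augment #6: 2→7→6→8→0 bottleneck 5, total now 39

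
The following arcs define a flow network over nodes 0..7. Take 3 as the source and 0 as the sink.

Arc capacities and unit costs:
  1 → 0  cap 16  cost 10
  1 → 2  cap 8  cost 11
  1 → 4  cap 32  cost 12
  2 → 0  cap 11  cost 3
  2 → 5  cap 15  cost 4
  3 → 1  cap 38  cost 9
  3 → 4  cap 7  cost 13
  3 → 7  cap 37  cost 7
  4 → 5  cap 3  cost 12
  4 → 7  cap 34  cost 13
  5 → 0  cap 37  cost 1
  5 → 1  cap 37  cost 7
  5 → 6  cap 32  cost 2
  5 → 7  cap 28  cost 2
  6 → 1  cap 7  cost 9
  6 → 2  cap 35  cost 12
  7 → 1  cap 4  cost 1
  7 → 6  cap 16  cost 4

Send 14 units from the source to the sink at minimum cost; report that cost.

Minimum cost for 14 units: 262

shortest-cost path #1: 3→7→1→0 push 4 @ unit cost 18 (adds 72)
shortest-cost path #2: 3→1→0 push 10 @ unit cost 19 (adds 190)
total cost = 262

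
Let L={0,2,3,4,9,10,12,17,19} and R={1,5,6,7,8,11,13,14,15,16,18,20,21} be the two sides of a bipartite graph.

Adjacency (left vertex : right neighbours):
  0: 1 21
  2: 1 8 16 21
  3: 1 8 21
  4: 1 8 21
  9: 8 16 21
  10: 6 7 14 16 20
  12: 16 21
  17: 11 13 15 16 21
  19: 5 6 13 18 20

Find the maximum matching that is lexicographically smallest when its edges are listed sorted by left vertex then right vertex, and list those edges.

Lex-smallest maximum matching: {(0,1), (2,8), (3,21), (9,16), (10,6), (17,11), (19,5)}

|M| = 7 (so the lex-smallest maximum matching has 7 edges)
process left vertices in ascending order; for each, take the smallest-labelled available neighbour that still permits 7 edges overall, or leave it unmatched if none does
lex-smallest matching: {0-1, 2-8, 3-21, 9-16, 10-6, 17-11, 19-5}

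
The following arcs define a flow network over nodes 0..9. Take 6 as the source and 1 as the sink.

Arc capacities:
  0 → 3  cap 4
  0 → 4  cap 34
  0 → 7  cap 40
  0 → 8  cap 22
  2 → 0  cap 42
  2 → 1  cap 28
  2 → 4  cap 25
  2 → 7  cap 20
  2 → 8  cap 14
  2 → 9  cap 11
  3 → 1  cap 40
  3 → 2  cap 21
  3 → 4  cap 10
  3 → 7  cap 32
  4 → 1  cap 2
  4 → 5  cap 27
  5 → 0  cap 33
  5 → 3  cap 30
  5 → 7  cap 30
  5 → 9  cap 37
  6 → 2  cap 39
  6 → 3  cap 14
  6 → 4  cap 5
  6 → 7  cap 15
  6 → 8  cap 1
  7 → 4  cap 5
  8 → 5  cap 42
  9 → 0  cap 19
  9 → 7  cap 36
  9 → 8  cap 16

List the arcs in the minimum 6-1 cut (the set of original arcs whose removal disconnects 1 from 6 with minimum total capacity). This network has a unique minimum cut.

Min-cut arcs: {(6,2), (6,3), (6,4), (6,8), (7,4)} (total capacity 64)

augment #1: 6→2→1 push 28
augment #2: 6→3→1 push 14
augment #3: 6→4→1 push 2
augment #4: 6→2→0→3→1 push 4
augment #5: 6→4→5→3→1 push 3
augment #6: 6→8→5→3→1 push 1
augment #7: 6→2→4→5→3→1 push 7
augment #8: 6→7→4→5→3→1 push 5
max flow = 64; residual-reachable set from 6 gives S-side
cut edges (S→T): {(6,2), (6,3), (6,4), (6,8), (7,4)} total cap 64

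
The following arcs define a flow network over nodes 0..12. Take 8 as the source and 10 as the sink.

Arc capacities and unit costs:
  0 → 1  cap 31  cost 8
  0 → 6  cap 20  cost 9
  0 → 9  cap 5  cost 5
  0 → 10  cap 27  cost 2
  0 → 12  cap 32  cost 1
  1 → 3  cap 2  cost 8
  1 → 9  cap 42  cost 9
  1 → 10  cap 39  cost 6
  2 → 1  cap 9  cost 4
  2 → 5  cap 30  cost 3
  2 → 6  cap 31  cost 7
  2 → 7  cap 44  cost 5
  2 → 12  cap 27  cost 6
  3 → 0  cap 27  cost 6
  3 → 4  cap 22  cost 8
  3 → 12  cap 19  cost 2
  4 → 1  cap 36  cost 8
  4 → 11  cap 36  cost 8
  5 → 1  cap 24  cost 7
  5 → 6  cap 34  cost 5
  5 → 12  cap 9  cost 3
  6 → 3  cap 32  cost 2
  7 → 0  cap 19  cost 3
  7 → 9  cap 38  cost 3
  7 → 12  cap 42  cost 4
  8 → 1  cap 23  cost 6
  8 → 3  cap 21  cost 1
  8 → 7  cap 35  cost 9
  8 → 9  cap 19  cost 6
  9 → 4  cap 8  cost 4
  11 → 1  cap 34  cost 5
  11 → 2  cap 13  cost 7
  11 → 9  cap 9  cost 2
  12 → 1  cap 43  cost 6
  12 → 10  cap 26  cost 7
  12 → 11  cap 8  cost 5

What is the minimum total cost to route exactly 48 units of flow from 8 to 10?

shortest-cost path #1: 8→3→0→10 push 21 @ unit cost 9 (adds 189)
shortest-cost path #2: 8→1→10 push 23 @ unit cost 12 (adds 276)
shortest-cost path #3: 8→7→0→10 push 4 @ unit cost 14 (adds 56)
total cost = 521

Minimum cost for 48 units: 521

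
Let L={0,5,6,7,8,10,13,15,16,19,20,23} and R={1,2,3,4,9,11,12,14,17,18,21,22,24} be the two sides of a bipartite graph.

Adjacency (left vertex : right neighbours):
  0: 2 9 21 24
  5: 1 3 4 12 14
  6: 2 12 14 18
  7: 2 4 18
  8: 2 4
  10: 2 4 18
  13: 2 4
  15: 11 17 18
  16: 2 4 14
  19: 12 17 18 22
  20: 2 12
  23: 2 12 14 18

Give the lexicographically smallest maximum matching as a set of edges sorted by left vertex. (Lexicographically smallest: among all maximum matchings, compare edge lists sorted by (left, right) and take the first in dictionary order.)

|M| = 9 (so the lex-smallest maximum matching has 9 edges)
process left vertices in ascending order; for each, take the smallest-labelled available neighbour that still permits 9 edges overall, or leave it unmatched if none does
lex-smallest matching: {0-9, 5-1, 6-2, 7-4, 10-18, 15-11, 16-14, 19-17, 20-12}

Lex-smallest maximum matching: {(0,9), (5,1), (6,2), (7,4), (10,18), (15,11), (16,14), (19,17), (20,12)}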